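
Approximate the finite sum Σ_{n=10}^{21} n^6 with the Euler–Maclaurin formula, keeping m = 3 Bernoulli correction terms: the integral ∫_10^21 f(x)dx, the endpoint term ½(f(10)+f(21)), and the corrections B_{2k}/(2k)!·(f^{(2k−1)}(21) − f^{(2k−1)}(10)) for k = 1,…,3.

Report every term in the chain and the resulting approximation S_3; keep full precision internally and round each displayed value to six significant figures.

S_3 ≈ 3.01244e+08

The integral term ∫_10^21 x^6 dx = 2.55870e+08.
Endpoint term: (f(10) + f(21))/2 = (1.00000e+06 + 8.57661e+07)/2 = 4.33831e+07.
Integral + boundary = 2.99253e+08.
Order-1 term: 1/12 · (2.45046e+07 − 600000) = 1.99205e+06.
Running total after k=1: 3.01245e+08.
Order-2 term: −1/720 · (1.11132e+06 − 120000) = -1376.83.
Running total after k=2: 3.01244e+08.
Order-3 term: 1/30240 · (15120.0 − 7200.00) = 0.261905.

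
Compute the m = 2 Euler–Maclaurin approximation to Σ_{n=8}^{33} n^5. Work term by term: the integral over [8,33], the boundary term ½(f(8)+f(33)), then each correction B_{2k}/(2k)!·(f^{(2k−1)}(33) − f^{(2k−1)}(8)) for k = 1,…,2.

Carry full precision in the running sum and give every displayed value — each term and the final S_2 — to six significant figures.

S_2 ≈ 2.35277e+08

Integral: ∫_8^33 x^5 dx = 2.15201e+08.
Endpoint term: (f(8) + f(33))/2 = (32768.0 + 3.91354e+07)/2 = 1.95841e+07.
So far: 2.34785e+08.
k=1: B_{2}/(2)! × [f^{(1)}(33) − f^{(1)}(8)] = 1/12 × (5.92960e+06 − 20480.0) = 492427.
After k=1: 2.35277e+08.
k=2: B_{4}/(4)! × [f^{(3)}(33) − f^{(3)}(8)] = −1/720 × (65340.0 − 3840.00) = -85.4167.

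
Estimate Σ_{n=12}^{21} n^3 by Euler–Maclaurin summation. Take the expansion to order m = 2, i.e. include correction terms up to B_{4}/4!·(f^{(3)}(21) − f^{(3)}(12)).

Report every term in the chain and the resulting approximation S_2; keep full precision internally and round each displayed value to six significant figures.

Integral: ∫_12^21 x^3 dx = 43436.2.
Endpoint term: (f(12) + f(21))/2 = (1728.00 + 9261.00)/2 = 5494.50.
Running total after boundary: 48930.8.
k=1: B_{2}/(2)! × [f^{(1)}(21) − f^{(1)}(12)] = 1/12 × (1323.00 − 432.000) = 74.2500.
Running total after k=1: 49005.0.
k=2: B_{4}/(4)! × [f^{(3)}(21) − f^{(3)}(12)] = −1/720 × (6.00000 − 6.00000) = 0.00000.

S_2 ≈ 49005.0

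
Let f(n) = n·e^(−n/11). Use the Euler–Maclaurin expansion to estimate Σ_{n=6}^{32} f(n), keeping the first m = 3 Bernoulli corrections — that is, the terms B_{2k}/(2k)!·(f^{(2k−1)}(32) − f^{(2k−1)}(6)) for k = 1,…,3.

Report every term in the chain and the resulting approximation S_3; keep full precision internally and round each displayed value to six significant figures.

The integral term ∫_6^32 x·e^(−x/11) dx = 82.5907.
½[f(6) + f(32)] = ½[3.47747 + 1.74481] = 2.61114.
Integral + boundary = 85.2018.
k=1: B_{2}/(2)! × [f^{(1)}(32) − f^{(1)}(6)] = 1/12 × (-0.104094 − 0.263445) = -0.0306282.
Partial sum through k=1: 85.1712.
k=2: B_{4}/(4)! × [f^{(3)}(32) − f^{(3)}(6)] = −1/720 × (4.09656e-05 − 0.0117570) = 1.62723e-05.
Partial sum through k=2: 85.1712.
k=3: B_{6}/(6)! × [f^{(5)}(32) − f^{(5)}(6)] = 1/30240 × (7.78686e-06 − 0.000176338) = -5.57377e-09.

S_3 ≈ 85.1712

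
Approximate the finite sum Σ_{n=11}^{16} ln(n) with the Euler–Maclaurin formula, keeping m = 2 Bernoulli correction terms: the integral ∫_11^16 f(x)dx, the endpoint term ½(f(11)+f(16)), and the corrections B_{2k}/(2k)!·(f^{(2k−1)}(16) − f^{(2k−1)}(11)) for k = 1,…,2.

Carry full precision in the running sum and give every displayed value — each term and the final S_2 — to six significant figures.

The integral term ∫_11^16 ln(x) dx = 12.9846.
½[f(11) + f(16)] = ½[2.39790 + 2.77259] = 2.58524.
So far: 15.5698.
k=1: B_{2}/(2)! × [f^{(1)}(16) − f^{(1)}(11)] = 1/12 × (0.0625000 − 0.0909091) = -0.00236742.
After k=1: 15.5674.
k=2: B_{4}/(4)! × [f^{(3)}(16) − f^{(3)}(11)] = −1/720 × (0.000488281 − 0.00150263) = 1.40882e-06.

S_2 ≈ 15.5674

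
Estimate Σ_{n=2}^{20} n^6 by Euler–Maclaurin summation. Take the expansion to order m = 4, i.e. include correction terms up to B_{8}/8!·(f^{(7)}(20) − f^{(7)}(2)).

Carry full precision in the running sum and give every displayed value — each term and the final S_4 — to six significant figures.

S_4 ≈ 2.16456e+08

The integral term ∫_2^20 x^6 dx = 1.82857e+08.
Boundary: ½(f(2) + f(20)) = ½(64.0000 + 6.40000e+07) = 3.20000e+07.
Running total after boundary: 2.14857e+08.
Order-1 term: 1/12 · (1.92000e+07 − 192.000) = 1.59998e+06.
Running total after k=1: 2.16457e+08.
Order-2 term: −1/720 · (960000 − 960.000) = -1332.00.
Running total after k=2: 2.16456e+08.
Order-3 term: 1/30240 · (14400.0 − 1440.00) = 0.428571.
Running total after k=3: 2.16456e+08.
Order-4 term: −1/1209600 · (0.00000 − 0.00000) = 0.00000.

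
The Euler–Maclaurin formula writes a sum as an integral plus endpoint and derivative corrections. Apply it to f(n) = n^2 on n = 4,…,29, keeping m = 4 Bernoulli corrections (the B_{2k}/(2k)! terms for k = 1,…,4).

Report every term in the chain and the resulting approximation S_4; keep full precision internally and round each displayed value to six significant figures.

S_4 ≈ 8541.00

The integral term ∫_4^29 x^2 dx = 8108.33.
Endpoint term: (f(4) + f(29))/2 = (16.0000 + 841.000)/2 = 428.500.
Running total after boundary: 8536.83.
Order-1 term: 1/12 · (58.0000 − 8.00000) = 4.16667.
Partial sum through k=1: 8541.00.
Order-2 term: −1/720 · (0.00000 − 0.00000) = 0.00000.
Partial sum through k=2: 8541.00.
Order-3 term: 1/30240 · (0.00000 − 0.00000) = 0.00000.
Partial sum through k=3: 8541.00.
Order-4 term: −1/1209600 · (0.00000 − 0.00000) = 0.00000.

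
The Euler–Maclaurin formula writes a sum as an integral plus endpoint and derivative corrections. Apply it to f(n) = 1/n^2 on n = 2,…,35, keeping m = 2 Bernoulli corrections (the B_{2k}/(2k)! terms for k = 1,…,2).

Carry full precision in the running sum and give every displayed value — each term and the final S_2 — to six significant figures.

Integral: ∫_2^35 1/x^2 dx = 0.471429.
Endpoint term: (f(2) + f(35))/2 = (0.250000 + 0.000816327)/2 = 0.125408.
Integral + boundary = 0.596837.
Correction k=1: B_{2}/2! · (f^{(1)}(35) − f^{(1)}(2)) = 1/12 · (-4.66472e-05 − (-0.250000)) = 0.0208294.
After k=1: 0.617666.
Correction k=2: B_{4}/4! · (f^{(3)}(35) − f^{(3)}(2)) = −1/720 · (-4.56952e-07 − (-0.750000)) = -0.00104167.

S_2 ≈ 0.616625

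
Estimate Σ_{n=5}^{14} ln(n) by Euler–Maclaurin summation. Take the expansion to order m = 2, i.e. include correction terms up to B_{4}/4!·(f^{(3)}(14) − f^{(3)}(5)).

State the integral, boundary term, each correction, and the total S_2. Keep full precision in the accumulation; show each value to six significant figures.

The integral term ∫_5^14 ln(x) dx = 19.8996.
½[f(5) + f(14)] = ½[1.60944 + 2.63906] = 2.12425.
Running total after boundary: 22.0239.
k=1: B_{2}/(2)! × [f^{(1)}(14) − f^{(1)}(5)] = 1/12 × (0.0714286 − 0.200000) = -0.0107143.
After k=1: 22.0131.
k=2: B_{4}/(4)! × [f^{(3)}(14) − f^{(3)}(5)] = −1/720 × (0.000728863 − 0.0160000) = 2.12099e-05.

S_2 ≈ 22.0132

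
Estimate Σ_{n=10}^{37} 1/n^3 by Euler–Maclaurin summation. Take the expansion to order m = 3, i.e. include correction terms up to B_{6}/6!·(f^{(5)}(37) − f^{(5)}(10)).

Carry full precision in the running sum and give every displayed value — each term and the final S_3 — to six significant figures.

S_3 ≈ 0.00516943

Integral: ∫_10^37 1/x^3 dx = 0.00463477.
Endpoint term: (f(10) + f(37))/2 = (0.00100000 + 1.97422e-05)/2 = 0.000509871.
Integral + boundary = 0.00514464.
k=1: B_{2}/(2)! × [f^{(1)}(37) − f^{(1)}(10)] = 1/12 × (-1.60072e-06 − (-0.000300000)) = 2.48666e-05.
Running total after k=1: 0.00516951.
k=2: B_{4}/(4)! × [f^{(3)}(37) − f^{(3)}(10)] = −1/720 × (-2.33852e-08 − (-6.00000e-05)) = -8.33009e-08.
Running total after k=2: 0.00516942.
k=3: B_{6}/(6)! × [f^{(5)}(37) − f^{(5)}(10)] = 1/30240 × (-7.17442e-10 − (-2.52000e-05)) = 8.33310e-10.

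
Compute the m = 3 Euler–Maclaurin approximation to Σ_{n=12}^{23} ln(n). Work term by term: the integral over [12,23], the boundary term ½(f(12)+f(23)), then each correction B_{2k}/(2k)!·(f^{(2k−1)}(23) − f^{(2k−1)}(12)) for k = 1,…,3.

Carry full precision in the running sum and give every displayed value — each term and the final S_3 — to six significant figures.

S_3 ≈ 34.1044

∫_12^23 ln(x) dx evaluates to 31.2975.
½[f(12) + f(23)] = ½[2.48491 + 3.13549] = 2.81020.
Integral + boundary = 34.1077.
Correction k=1: B_{2}/2! · (f^{(1)}(23) − f^{(1)}(12)) = 1/12 · (0.0434783 − 0.0833333) = -0.00332126.
Partial sum through k=1: 34.1044.
Correction k=2: B_{4}/4! · (f^{(3)}(23) − f^{(3)}(12)) = −1/720 · (0.000164379 − 0.00115741) = 1.37921e-06.
Partial sum through k=2: 34.1044.
Correction k=3: B_{6}/6! · (f^{(5)}(23) − f^{(5)}(12)) = 1/30240 · (3.72883e-06 − 9.64506e-05) = -3.06620e-09.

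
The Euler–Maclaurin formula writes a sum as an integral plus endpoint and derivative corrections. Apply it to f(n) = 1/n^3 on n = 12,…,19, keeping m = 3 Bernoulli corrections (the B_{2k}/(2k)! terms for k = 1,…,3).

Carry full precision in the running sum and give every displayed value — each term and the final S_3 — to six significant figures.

Integral: ∫_12^19 1/x^3 dx = 0.00208718.
½[f(12) + f(19)] = ½[0.000578704 + 0.000145794] = 0.000362249.
Running total after boundary: 0.00244943.
k=1: B_{2}/(2)! × [f^{(1)}(19) − f^{(1)}(12)] = 1/12 × (-2.30201e-05 − (-0.000144676)) = 1.01380e-05.
Running total after k=1: 0.00245957.
k=2: B_{4}/(4)! × [f^{(3)}(19) − f^{(3)}(12)] = −1/720 × (-1.27535e-06 − (-2.00939e-05)) = -2.61368e-08.
Running total after k=2: 0.00245954.
k=3: B_{6}/(6)! × [f^{(5)}(19) − f^{(5)}(12)] = 1/30240 × (-1.48379e-07 − (-5.86071e-06)) = 1.88900e-10.

S_3 ≈ 0.00245954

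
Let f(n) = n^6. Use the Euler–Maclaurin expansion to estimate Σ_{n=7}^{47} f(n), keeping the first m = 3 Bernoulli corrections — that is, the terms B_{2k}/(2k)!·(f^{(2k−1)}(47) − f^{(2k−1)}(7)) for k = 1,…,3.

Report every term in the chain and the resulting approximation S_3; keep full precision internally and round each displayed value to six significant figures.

S_3 ≈ 7.78789e+10

∫_7^47 x^6 dx evaluates to 7.23746e+10.
Endpoint term: (f(7) + f(47))/2 = (117649 + 1.07792e+10)/2 = 5.38967e+09.
Integral + boundary = 7.77643e+10.
Order-1 term: 1/12 · (1.37607e+09 − 100842) = 1.14664e+08.
Partial sum through k=1: 7.78789e+10.
Order-2 term: −1/720 · (1.24588e+07 − 41160.0) = -17246.7.
Partial sum through k=2: 7.78789e+10.
Order-3 term: 1/30240 · (33840.0 − 5040.00) = 0.952381.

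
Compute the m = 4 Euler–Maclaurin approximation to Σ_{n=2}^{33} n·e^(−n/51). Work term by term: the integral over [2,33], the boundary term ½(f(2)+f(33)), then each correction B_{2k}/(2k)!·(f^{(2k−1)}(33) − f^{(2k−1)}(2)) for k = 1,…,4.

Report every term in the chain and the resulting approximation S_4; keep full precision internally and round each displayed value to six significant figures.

S_4 ≈ 365.559

∫_2^33 x·e^(−x/51) dx evaluates to 356.020.
Boundary: ½(f(2) + f(33)) = ½(1.92309 + 17.2783) = 9.60067.
Integral + boundary = 365.621.
Correction k=1: B_{2}/2! · (f^{(1)}(33) − f^{(1)}(2)) = 1/12 · (0.184794 − 0.923836) = -0.0615868.
Running total after k=1: 365.559.
Correction k=2: B_{4}/4! · (f^{(3)}(33) − f^{(3)}(2)) = −1/720 · (0.000473649 − 0.00109455) = 8.62361e-07.
Running total after k=2: 365.559.
Correction k=3: B_{6}/6! · (f^{(5)}(33) − f^{(5)}(2)) = 1/30240 · (3.36890e-07 − 7.05080e-07) = -1.21756e-11.
Running total after k=3: 365.559.
Correction k=4: B_{8}/8! · (f^{(7)}(33) − f^{(7)}(2)) = −1/1209600 · (1.89034e-10 − 3.80370e-10) = 1.58181e-16.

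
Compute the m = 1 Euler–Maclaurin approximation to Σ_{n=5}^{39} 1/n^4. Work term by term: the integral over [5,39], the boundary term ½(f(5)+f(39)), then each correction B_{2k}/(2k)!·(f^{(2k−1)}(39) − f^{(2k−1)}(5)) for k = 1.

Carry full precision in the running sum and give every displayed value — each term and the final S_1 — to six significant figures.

S_1 ≈ 0.00356793

The integral term ∫_5^39 1/x^4 dx = 0.00266105.
½[f(5) + f(39)] = ½[0.00160000 + 4.32257e-07] = 0.000800216.
Integral + boundary = 0.00346126.
k=1: B_{2}/(2)! × [f^{(1)}(39) − f^{(1)}(5)] = 1/12 × (-4.43340e-08 − (-0.00128000)) = 0.000106663.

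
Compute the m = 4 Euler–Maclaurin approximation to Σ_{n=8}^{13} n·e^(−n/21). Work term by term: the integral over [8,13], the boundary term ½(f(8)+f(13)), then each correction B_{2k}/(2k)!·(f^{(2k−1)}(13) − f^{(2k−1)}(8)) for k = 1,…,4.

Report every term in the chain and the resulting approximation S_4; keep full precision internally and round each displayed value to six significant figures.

∫_8^13 x·e^(−x/21) dx evaluates to 31.6168.
Endpoint term: (f(8) + f(13))/2 = (5.46568 + 6.99994)/2 = 6.23281.
Integral + boundary = 37.8497.
Order-1 term: 1/12 · (0.205126 − 0.422940) = -0.0181511.
Running total after k=1: 37.8315.
Order-2 term: −1/720 · (0.00290712 − 0.00405751) = 1.59776e-06.
Running total after k=2: 37.8315.
Order-3 term: 1/30240 · (1.21295e-05 − 1.62267e-05) = -1.35489e-10.
Running total after k=3: 37.8315.
Order-4 term: −1/1209600 · (4.00609e-08 − 5.27271e-08) = 1.04714e-14.

S_4 ≈ 37.8315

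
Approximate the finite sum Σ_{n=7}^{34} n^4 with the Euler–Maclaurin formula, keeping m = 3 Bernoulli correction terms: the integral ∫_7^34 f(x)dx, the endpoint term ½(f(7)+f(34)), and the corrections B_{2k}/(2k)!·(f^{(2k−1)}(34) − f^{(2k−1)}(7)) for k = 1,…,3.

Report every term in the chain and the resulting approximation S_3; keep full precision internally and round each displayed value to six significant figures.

∫_7^34 x^4 dx evaluates to 9.08372e+06.
Endpoint term: (f(7) + f(34))/2 = (2401.00 + 1.33634e+06)/2 = 669368.
Integral + boundary = 9.75309e+06.
k=1: B_{2}/(2)! × [f^{(1)}(34) − f^{(1)}(7)] = 1/12 × (157216 − 1372.00) = 12987.0.
Running total after k=1: 9.76608e+06.
k=2: B_{4}/(4)! × [f^{(3)}(34) − f^{(3)}(7)] = −1/720 × (816.000 − 168.000) = -0.900000.
Running total after k=2: 9.76608e+06.
k=3: B_{6}/(6)! × [f^{(5)}(34) − f^{(5)}(7)] = 1/30240 × (0.00000 − 0.00000) = 0.00000.

S_3 ≈ 9.76608e+06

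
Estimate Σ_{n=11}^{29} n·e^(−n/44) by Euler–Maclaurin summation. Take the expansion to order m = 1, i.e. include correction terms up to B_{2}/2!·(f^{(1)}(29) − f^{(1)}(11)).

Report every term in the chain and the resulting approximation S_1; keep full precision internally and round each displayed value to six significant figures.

S_1 ≈ 234.812

The integral term ∫_11^29 x·e^(−x/44) dx = 223.062.
Boundary: ½(f(11) + f(29)) = ½(8.56681 + 15.0023) = 11.7846.
So far: 234.846.
Correction k=1: B_{2}/2! · (f^{(1)}(29) − f^{(1)}(11)) = 1/12 · (0.176360 − 0.584101) = -0.0339784.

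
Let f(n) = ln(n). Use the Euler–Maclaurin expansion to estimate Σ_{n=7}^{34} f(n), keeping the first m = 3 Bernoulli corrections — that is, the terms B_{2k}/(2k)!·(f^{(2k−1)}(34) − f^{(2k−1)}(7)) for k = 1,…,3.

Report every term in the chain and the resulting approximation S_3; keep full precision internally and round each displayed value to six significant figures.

Integral: ∫_7^34 ln(x) dx = 79.2749.
Endpoint term: (f(7) + f(34))/2 = (1.94591 + 3.52636)/2 = 2.73614.
So far: 82.0110.
k=1: B_{2}/(2)! × [f^{(1)}(34) − f^{(1)}(7)] = 1/12 × (0.0294118 − 0.142857) = -0.00945378.
Running total after k=1: 82.0016.
k=2: B_{4}/(4)! × [f^{(3)}(34) − f^{(3)}(7)] = −1/720 × (5.08854e-05 − 0.00583090) = 8.02780e-06.
Running total after k=2: 82.0016.
k=3: B_{6}/(6)! × [f^{(5)}(34) − f^{(5)}(7)] = 1/30240 × (5.28222e-07 − 0.00142798) = -4.72040e-08.

S_3 ≈ 82.0016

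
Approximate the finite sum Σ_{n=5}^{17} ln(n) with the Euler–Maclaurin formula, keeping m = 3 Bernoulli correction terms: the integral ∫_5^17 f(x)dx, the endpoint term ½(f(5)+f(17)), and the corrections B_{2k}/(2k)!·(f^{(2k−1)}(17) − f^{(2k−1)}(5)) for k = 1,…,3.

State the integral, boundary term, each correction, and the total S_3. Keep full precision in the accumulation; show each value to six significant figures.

∫_5^17 ln(x) dx evaluates to 28.1174.
½[f(5) + f(17)] = ½[1.60944 + 2.83321] = 2.22133.
Running total after boundary: 30.3388.
Order-1 term: 1/12 · (0.0588235 − 0.200000) = -0.0117647.
Running total after k=1: 30.3270.
Order-2 term: −1/720 · (0.000407083 − 0.0160000) = 2.16568e-05.
Running total after k=2: 30.3270.
Order-3 term: 1/30240 · (1.69031e-05 − 0.00768000) = -2.53409e-07.

S_3 ≈ 30.3270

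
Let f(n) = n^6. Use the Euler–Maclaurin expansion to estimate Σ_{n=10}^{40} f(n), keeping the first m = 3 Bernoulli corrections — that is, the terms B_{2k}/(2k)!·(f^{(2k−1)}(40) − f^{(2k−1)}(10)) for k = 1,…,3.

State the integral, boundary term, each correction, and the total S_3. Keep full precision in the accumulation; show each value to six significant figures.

S_3 ≈ 2.55039e+10

The integral term ∫_10^40 x^6 dx = 2.34043e+10.
Boundary: ½(f(10) + f(40)) = ½(1.00000e+06 + 4.09600e+09) = 2.04850e+09.
Integral + boundary = 2.54528e+10.
Correction k=1: B_{2}/2! · (f^{(1)}(40) − f^{(1)}(10)) = 1/12 · (6.14400e+08 − 600000) = 5.11500e+07.
Running total after k=1: 2.55039e+10.
Correction k=2: B_{4}/4! · (f^{(3)}(40) − f^{(3)}(10)) = −1/720 · (7.68000e+06 − 120000) = -10500.0.
Running total after k=2: 2.55039e+10.
Correction k=3: B_{6}/6! · (f^{(5)}(40) − f^{(5)}(10)) = 1/30240 · (28800.0 − 7200.00) = 0.714286.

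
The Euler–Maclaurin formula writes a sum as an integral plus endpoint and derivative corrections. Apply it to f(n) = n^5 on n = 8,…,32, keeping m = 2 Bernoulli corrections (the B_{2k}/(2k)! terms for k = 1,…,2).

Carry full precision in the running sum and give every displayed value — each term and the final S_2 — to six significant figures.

S_2 ≈ 1.96142e+08

Integral: ∫_8^32 x^5 dx = 1.78913e+08.
Endpoint term: (f(8) + f(32))/2 = (32768.0 + 3.35544e+07)/2 = 1.67936e+07.
Integral + boundary = 1.95707e+08.
Correction k=1: B_{2}/2! · (f^{(1)}(32) − f^{(1)}(8)) = 1/12 · (5.24288e+06 − 20480.0) = 435200.
After k=1: 1.96142e+08.
Correction k=2: B_{4}/4! · (f^{(3)}(32) − f^{(3)}(8)) = −1/720 · (61440.0 − 3840.00) = -80.0000.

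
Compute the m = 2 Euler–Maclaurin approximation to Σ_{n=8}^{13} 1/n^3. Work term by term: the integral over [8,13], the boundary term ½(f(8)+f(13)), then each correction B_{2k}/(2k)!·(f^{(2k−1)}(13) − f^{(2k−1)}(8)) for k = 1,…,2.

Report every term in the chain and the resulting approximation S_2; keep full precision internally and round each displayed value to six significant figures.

S_2 ≈ 0.00611005

∫_8^13 1/x^3 dx evaluates to 0.00485392.
Endpoint term: (f(8) + f(13))/2 = (0.00195312 + 0.000455166)/2 = 0.00120415.
So far: 0.00605807.
k=1: B_{2}/(2)! × [f^{(1)}(13) − f^{(1)}(8)] = 1/12 × (-0.000105038 − (-0.000732422)) = 5.22820e-05.
After k=1: 0.00611035.
k=2: B_{4}/(4)! × [f^{(3)}(13) − f^{(3)}(8)] = −1/720 × (-1.24306e-05 − (-0.000228882)) = -3.00627e-07.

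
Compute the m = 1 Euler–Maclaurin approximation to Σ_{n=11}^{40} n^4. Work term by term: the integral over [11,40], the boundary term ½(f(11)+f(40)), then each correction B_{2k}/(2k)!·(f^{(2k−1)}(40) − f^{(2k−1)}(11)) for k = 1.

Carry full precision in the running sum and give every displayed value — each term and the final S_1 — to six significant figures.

The integral term ∫_11^40 x^4 dx = 2.04478e+07.
½[f(11) + f(40)] = ½[14641.0 + 2.56000e+06] = 1.28732e+06.
Running total after boundary: 2.17351e+07.
Correction k=1: B_{2}/2! · (f^{(1)}(40) − f^{(1)}(11)) = 1/12 · (256000 − 5324.00) = 20889.7.

S_1 ≈ 2.17560e+07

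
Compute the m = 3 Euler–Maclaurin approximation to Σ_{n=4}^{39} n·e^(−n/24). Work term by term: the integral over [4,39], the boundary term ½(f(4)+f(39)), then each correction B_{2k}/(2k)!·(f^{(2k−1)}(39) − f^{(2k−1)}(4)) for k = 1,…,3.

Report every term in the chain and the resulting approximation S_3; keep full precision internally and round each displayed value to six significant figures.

S_3 ≈ 276.569

Integral: ∫_4^39 x·e^(−x/24) dx = 271.105.
½[f(4) + f(39)] = ½[3.38593 + 7.67956] = 5.53274.
So far: 276.638.
Order-1 term: 1/12 · (-0.123070 − 0.705401) = -0.0690393.
Partial sum through k=1: 276.569.
Order-2 term: −1/720 · (0.000470058 − 0.00416383) = 5.13024e-06.
Partial sum through k=2: 276.569.
Order-3 term: 1/30240 · (2.00309e-06 − 1.23316e-05) = -3.41551e-10.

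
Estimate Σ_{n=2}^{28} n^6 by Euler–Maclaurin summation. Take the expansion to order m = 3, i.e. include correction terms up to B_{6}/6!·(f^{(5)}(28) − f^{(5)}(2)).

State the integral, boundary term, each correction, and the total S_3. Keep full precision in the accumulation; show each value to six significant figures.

S_3 ≈ 2.17711e+09

∫_2^28 x^6 dx evaluates to 1.92756e+09.
Boundary: ½(f(2) + f(28)) = ½(64.0000 + 4.81890e+08) = 2.40945e+08.
Running total after boundary: 2.16851e+09.
Order-1 term: 1/12 · (1.03262e+08 − 192.000) = 8.60517e+06.
Running total after k=1: 2.17711e+09.
Order-2 term: −1/720 · (2.63424e+06 − 960.000) = -3657.33.
Running total after k=2: 2.17711e+09.
Order-3 term: 1/30240 · (20160.0 − 1440.00) = 0.619048.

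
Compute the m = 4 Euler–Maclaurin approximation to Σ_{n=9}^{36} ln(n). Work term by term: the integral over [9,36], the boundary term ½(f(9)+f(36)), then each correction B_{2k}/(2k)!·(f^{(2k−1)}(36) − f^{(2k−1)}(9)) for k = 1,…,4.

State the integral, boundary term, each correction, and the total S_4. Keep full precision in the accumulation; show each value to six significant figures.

S_4 ≈ 85.1151

∫_9^36 ln(x) dx evaluates to 82.2317.
½[f(9) + f(36)] = ½[2.19722 + 3.58352] = 2.89037.
So far: 85.1220.
Order-1 term: 1/12 · (0.0277778 − 0.111111) = -0.00694444.
After k=1: 85.1151.
Order-2 term: −1/720 · (4.28669e-05 − 0.00274348) = 3.75086e-06.
After k=2: 85.1151.
Order-3 term: 1/30240 · (3.96916e-07 − 0.000406442) = -1.34274e-08.
After k=3: 85.1151.
Order-4 term: −1/1209600 · (9.18787e-09 − 0.000150534) = 1.24442e-10.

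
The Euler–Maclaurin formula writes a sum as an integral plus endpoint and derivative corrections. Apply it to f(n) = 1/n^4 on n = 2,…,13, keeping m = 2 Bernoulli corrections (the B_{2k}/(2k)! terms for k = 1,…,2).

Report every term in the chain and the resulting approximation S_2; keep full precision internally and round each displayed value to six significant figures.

S_2 ≈ 0.0818961

Integral: ∫_2^13 1/x^4 dx = 0.0415149.
Boundary: ½(f(2) + f(13)) = ½(0.0625000 + 3.50128e-05) = 0.0312675.
Integral + boundary = 0.0727825.
Correction k=1: B_{2}/2! · (f^{(1)}(13) − f^{(1)}(2)) = 1/12 · (-1.07732e-05 − (-0.125000)) = 0.0104158.
Running total after k=1: 0.0831982.
Correction k=2: B_{4}/4! · (f^{(3)}(13) − f^{(3)}(2)) = −1/720 · (-1.91240e-06 − (-0.937500)) = -0.00130208.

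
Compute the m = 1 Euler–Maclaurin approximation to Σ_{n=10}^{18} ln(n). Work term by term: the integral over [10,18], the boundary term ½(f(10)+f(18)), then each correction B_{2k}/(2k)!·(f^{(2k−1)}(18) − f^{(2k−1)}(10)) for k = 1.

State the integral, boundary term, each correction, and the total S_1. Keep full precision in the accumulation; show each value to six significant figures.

∫_10^18 ln(x) dx evaluates to 21.0008.
Boundary: ½(f(10) + f(18)) = ½(2.30259 + 2.89037) = 2.59648.
Integral + boundary = 23.5973.
Order-1 term: 1/12 · (0.0555556 − 0.100000) = -0.00370370.

S_1 ≈ 23.5936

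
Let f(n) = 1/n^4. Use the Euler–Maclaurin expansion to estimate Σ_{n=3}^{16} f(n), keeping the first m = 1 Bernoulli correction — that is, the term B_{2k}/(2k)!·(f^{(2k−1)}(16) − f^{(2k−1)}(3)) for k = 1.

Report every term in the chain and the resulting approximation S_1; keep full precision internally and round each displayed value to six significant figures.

S_1 ≈ 0.0198162

∫_3^16 1/x^4 dx evaluates to 0.0122643.
Endpoint term: (f(3) + f(16))/2 = (0.0123457 + 1.52588e-05)/2 = 0.00618047.
So far: 0.0184448.
Correction k=1: B_{2}/2! · (f^{(1)}(16) − f^{(1)}(3)) = 1/12 · (-3.81470e-06 − (-0.0164609)) = 0.00137142.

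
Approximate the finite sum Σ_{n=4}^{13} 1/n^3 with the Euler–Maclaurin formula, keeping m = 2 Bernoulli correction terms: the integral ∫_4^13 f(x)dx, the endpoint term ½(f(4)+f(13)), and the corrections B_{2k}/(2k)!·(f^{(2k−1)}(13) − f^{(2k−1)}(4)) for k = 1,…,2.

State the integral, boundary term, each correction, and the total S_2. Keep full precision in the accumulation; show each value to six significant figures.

S_2 ≈ 0.0372790

Integral: ∫_4^13 1/x^3 dx = 0.0282914.
½[f(4) + f(13)] = ½[0.0156250 + 0.000455166] = 0.00804008.
Running total after boundary: 0.0363315.
k=1: B_{2}/(2)! × [f^{(1)}(13) − f^{(1)}(4)] = 1/12 × (-0.000105038 − (-0.0117188)) = 0.000967809.
After k=1: 0.0372993.
k=2: B_{4}/(4)! × [f^{(3)}(13) − f^{(3)}(4)] = −1/720 × (-1.24306e-05 − (-0.0146484)) = -2.03278e-05.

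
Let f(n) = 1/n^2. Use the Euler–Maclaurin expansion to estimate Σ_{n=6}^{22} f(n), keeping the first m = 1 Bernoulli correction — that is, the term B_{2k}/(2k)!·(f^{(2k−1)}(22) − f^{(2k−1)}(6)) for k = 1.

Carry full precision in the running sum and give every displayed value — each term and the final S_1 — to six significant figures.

S_1 ≈ 0.136890

Integral: ∫_6^22 1/x^2 dx = 0.121212.
Boundary: ½(f(6) + f(22)) = ½(0.0277778 + 0.00206612) = 0.0149219.
Integral + boundary = 0.136134.
Correction k=1: B_{2}/2! · (f^{(1)}(22) − f^{(1)}(6)) = 1/12 · (-0.000187829 − (-0.00925926)) = 0.000755953.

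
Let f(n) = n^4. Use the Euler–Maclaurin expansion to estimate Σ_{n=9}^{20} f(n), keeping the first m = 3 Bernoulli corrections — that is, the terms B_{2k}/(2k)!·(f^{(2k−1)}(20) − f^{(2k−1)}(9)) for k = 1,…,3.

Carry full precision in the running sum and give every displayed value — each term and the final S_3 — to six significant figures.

∫_9^20 x^4 dx evaluates to 628190.
½[f(9) + f(20)] = ½[6561.00 + 160000] = 83280.5.
So far: 711471.
Order-1 term: 1/12 · (32000.0 − 2916.00) = 2423.67.
Partial sum through k=1: 713894.
Order-2 term: −1/720 · (480.000 − 216.000) = -0.366667.
Partial sum through k=2: 713894.
Order-3 term: 1/30240 · (0.00000 − 0.00000) = 0.00000.

S_3 ≈ 713894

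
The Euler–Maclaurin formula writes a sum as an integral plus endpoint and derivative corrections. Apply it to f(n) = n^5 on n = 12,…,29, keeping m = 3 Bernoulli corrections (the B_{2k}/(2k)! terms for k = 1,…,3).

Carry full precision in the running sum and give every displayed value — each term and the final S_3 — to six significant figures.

∫_12^29 x^5 dx evaluates to 9.86396e+07.
Endpoint term: (f(12) + f(29))/2 = (248832 + 2.05111e+07)/2 = 1.03800e+07.
Integral + boundary = 1.09020e+08.
Correction k=1: B_{2}/2! · (f^{(1)}(29) − f^{(1)}(12)) = 1/12 · (3.53640e+06 − 103680) = 286060.
Partial sum through k=1: 1.09306e+08.
Correction k=2: B_{4}/4! · (f^{(3)}(29) − f^{(3)}(12)) = −1/720 · (50460.0 − 8640.00) = -58.0833.
Partial sum through k=2: 1.09306e+08.
Correction k=3: B_{6}/6! · (f^{(5)}(29) − f^{(5)}(12)) = 1/30240 · (120.000 − 120.000) = 0.00000.

S_3 ≈ 1.09306e+08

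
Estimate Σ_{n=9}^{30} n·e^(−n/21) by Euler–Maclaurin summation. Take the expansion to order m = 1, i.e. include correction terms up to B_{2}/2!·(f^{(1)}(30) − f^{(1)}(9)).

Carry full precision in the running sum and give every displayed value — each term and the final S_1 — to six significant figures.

S_1 ≈ 160.227

∫_9^30 x·e^(−x/21) dx evaluates to 153.740.
Boundary: ½(f(9) + f(30)) = ½(5.86295 + 7.18953) = 6.52624.
So far: 160.267.
Correction k=1: B_{2}/2! · (f^{(1)}(30) − f^{(1)}(9)) = 1/12 · (-0.102708 − 0.372251) = -0.0395799.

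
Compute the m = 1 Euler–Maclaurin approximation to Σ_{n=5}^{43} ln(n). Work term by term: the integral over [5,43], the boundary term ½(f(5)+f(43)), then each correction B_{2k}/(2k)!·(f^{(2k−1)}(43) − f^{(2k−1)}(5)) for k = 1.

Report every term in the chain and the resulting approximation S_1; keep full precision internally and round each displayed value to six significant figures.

S_1 ≈ 118.355

∫_5^43 ln(x) dx evaluates to 115.684.
Boundary: ½(f(5) + f(43)) = ½(1.60944 + 3.76120) = 2.68532.
So far: 118.370.
Order-1 term: 1/12 · (0.0232558 − 0.200000) = -0.0147287.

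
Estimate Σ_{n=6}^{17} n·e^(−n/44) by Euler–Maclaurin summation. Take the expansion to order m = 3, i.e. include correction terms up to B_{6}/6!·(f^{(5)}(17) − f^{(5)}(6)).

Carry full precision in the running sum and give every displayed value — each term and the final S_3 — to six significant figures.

S_3 ≈ 104.080

The integral term ∫_6^17 x·e^(−x/44) dx = 95.7149.
Boundary: ½(f(6) + f(17)) = ½(5.23515 + 11.5519) = 8.39352.
Running total after boundary: 104.108.
Order-1 term: 1/12 · (0.416980 − 0.753545) = -0.0280470.
After k=1: 104.080.
Order-2 term: −1/720 · (0.000917369 − 0.00129060) = 5.18371e-07.
After k=2: 104.080.
Order-3 term: 1/30240 · (8.36444e-07 − 1.13221e-06) = -9.78073e-12.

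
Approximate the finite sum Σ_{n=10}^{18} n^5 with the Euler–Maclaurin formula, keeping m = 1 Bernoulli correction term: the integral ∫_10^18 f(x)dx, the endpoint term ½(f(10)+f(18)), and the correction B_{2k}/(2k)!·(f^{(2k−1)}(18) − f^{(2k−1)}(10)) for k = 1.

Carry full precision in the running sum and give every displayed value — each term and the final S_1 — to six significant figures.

The integral term ∫_10^18 x^5 dx = 5.50204e+06.
½[f(10) + f(18)] = ½[100000 + 1.88957e+06] = 994784.
Integral + boundary = 6.49682e+06.
k=1: B_{2}/(2)! × [f^{(1)}(18) − f^{(1)}(10)] = 1/12 × (524880 − 50000.0) = 39573.3.

S_1 ≈ 6.53639e+06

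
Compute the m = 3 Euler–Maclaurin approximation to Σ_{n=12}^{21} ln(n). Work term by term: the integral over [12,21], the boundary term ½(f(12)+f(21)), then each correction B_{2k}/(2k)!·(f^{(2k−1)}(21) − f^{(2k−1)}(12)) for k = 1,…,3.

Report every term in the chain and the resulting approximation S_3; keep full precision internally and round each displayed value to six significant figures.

S_3 ≈ 27.8778

∫_12^21 ln(x) dx evaluates to 25.1161.
Boundary: ½(f(12) + f(21)) = ½(2.48491 + 3.04452) = 2.76471.
Integral + boundary = 27.8808.
Correction k=1: B_{2}/2! · (f^{(1)}(21) − f^{(1)}(12)) = 1/12 · (0.0476190 − 0.0833333) = -0.00297619.
Running total after k=1: 27.8778.
Correction k=2: B_{4}/4! · (f^{(3)}(21) − f^{(3)}(12)) = −1/720 · (0.000215959 − 0.00115741) = 1.30757e-06.
Running total after k=2: 27.8778.
Correction k=3: B_{6}/6! · (f^{(5)}(21) − f^{(5)}(12)) = 1/30240 · (5.87645e-06 − 9.64506e-05) = -2.99518e-09.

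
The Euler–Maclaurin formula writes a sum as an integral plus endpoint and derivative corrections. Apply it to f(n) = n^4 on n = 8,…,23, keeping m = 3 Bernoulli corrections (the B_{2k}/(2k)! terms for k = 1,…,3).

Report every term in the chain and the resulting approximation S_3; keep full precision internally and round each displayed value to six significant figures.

The integral term ∫_8^23 x^4 dx = 1.28072e+06.
Boundary: ½(f(8) + f(23)) = ½(4096.00 + 279841) = 141968.
Integral + boundary = 1.42268e+06.
k=1: B_{2}/(2)! × [f^{(1)}(23) − f^{(1)}(8)] = 1/12 × (48668.0 − 2048.00) = 3885.00.
Partial sum through k=1: 1.42657e+06.
k=2: B_{4}/(4)! × [f^{(3)}(23) − f^{(3)}(8)] = −1/720 × (552.000 − 192.000) = -0.500000.
Partial sum through k=2: 1.42657e+06.
k=3: B_{6}/(6)! × [f^{(5)}(23) − f^{(5)}(8)] = 1/30240 × (0.00000 − 0.00000) = 0.00000.

S_3 ≈ 1.42657e+06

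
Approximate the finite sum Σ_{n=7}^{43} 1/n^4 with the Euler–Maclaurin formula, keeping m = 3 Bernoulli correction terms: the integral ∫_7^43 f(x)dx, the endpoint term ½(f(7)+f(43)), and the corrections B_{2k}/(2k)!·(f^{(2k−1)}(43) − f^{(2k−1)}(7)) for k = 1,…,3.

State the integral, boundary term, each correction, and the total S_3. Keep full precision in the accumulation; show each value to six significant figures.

The integral term ∫_7^43 1/x^4 dx = 0.000967625.
Endpoint term: (f(7) + f(43))/2 = (0.000416493 + 2.92500e-07)/2 = 0.000208393.
So far: 0.00117602.
Order-1 term: 1/12 · (-2.72093e-08 − (-0.000237996)) = 1.98307e-05.
After k=1: 0.00119585.
Order-2 term: −1/720 · (-4.41471e-10 − (-0.000145712)) = -2.02377e-07.
After k=2: 0.00119565.
Order-3 term: 1/30240 · (-1.33707e-11 − (-0.000166528)) = 5.50687e-09.

S_3 ≈ 0.00119565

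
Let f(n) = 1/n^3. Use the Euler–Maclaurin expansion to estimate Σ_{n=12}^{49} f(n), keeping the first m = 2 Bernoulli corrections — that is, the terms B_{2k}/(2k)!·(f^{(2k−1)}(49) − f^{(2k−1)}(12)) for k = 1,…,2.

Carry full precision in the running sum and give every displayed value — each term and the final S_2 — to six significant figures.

Integral: ∫_12^49 1/x^3 dx = 0.00326398.
Boundary: ½(f(12) + f(49)) = ½(0.000578704 + 8.49986e-06) = 0.000293602.
Integral + boundary = 0.00355758.
k=1: B_{2}/(2)! × [f^{(1)}(49) − f^{(1)}(12)] = 1/12 × (-5.20400e-07 − (-0.000144676)) = 1.20130e-05.
Partial sum through k=1: 0.00356959.
k=2: B_{4}/(4)! × [f^{(3)}(49) − f^{(3)}(12)] = −1/720 × (-4.33486e-09 − (-2.00939e-05)) = -2.79021e-08.

S_2 ≈ 0.00356956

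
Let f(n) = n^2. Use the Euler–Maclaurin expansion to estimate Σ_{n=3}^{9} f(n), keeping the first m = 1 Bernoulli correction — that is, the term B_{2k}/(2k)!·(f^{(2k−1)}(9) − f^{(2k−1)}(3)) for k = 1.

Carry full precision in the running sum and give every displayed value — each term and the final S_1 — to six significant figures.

S_1 ≈ 280.000

The integral term ∫_3^9 x^2 dx = 234.000.
Boundary: ½(f(3) + f(9)) = ½(9.00000 + 81.0000) = 45.0000.
Integral + boundary = 279.000.
k=1: B_{2}/(2)! × [f^{(1)}(9) − f^{(1)}(3)] = 1/12 × (18.0000 − 6.00000) = 1.00000.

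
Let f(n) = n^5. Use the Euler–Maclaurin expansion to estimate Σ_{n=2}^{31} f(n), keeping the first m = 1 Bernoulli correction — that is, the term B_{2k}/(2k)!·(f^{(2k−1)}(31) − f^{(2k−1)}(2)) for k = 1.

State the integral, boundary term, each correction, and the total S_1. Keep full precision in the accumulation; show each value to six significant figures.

∫_2^31 x^5 dx evaluates to 1.47917e+08.
Boundary: ½(f(2) + f(31)) = ½(32.0000 + 2.86292e+07) = 1.43146e+07.
So far: 1.62232e+08.
k=1: B_{2}/(2)! × [f^{(1)}(31) − f^{(1)}(2)] = 1/12 × (4.61760e+06 − 80.0000) = 384794.

S_1 ≈ 1.62617e+08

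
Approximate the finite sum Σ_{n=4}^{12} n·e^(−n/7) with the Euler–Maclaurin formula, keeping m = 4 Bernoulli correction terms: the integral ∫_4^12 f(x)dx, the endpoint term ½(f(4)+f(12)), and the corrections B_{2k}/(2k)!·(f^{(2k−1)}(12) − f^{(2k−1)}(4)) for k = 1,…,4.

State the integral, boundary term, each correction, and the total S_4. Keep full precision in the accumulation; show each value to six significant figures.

∫_4^12 x·e^(−x/7) dx evaluates to 19.5310.
½[f(4) + f(12)] = ½[2.25887 + 2.16111] = 2.20999.
So far: 21.7410.
Correction k=1: B_{2}/2! · (f^{(1)}(12) − f^{(1)}(4)) = 1/12 · (-0.128637 − 0.242022) = -0.0308883.
After k=1: 21.7101.
Correction k=2: B_{4}/4! · (f^{(3)}(12) − f^{(3)}(4)) = −1/720 · (0.00472545 − 0.0279889) = 3.23104e-05.
After k=2: 21.7102.
Correction k=3: B_{6}/6! · (f^{(5)}(12) − f^{(5)}(4)) = 1/30240 · (0.000246452 − 0.00104161) = -2.62947e-08.
After k=3: 21.7102.
Correction k=4: B_{8}/8! · (f^{(7)}(12) − f^{(7)}(4)) = −1/1209600 · (8.09116e-06 − 3.08573e-05) = 1.88212e-11.

S_4 ≈ 21.7102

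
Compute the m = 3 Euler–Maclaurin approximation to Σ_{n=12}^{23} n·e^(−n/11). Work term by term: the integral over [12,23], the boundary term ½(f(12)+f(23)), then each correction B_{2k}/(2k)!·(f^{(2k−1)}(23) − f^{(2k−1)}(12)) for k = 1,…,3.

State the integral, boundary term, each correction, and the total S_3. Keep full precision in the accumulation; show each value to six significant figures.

S_3 ≈ 42.1964

Integral: ∫_12^23 x·e^(−x/11) dx = 38.7685.
Endpoint term: (f(12) + f(23))/2 = (4.03093 + 2.84222)/2 = 3.43658.
Running total after boundary: 42.2051.
k=1: B_{2}/(2)! × [f^{(1)}(23) − f^{(1)}(12)] = 1/12 × (-0.134809 − (-0.0305374)) = -0.00868929.
Running total after k=1: 42.1964.
k=2: B_{4}/(4)! × [f^{(3)}(23) − f^{(3)}(12)] = −1/720 × (0.000928435 − 0.00529987) = 6.07144e-06.
Running total after k=2: 42.1964.
k=3: B_{6}/(6)! × [f^{(5)}(23) − f^{(5)}(12)] = 1/30240 × (2.45537e-05 − 8.96869e-05) = -2.15388e-09.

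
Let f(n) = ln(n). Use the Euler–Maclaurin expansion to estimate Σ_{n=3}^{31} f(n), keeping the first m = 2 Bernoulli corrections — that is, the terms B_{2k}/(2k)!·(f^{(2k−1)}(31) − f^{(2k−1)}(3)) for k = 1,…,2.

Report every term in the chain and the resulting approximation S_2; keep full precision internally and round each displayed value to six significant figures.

The integral term ∫_3^31 ln(x) dx = 75.1578.
½[f(3) + f(31)] = ½[1.09861 + 3.43399] = 2.26630.
Running total after boundary: 77.4241.
Order-1 term: 1/12 · (0.0322581 − 0.333333) = -0.0250896.
Partial sum through k=1: 77.3990.
Order-2 term: −1/720 · (6.71344e-05 − 0.0740741) = 0.000102787.

S_2 ≈ 77.3991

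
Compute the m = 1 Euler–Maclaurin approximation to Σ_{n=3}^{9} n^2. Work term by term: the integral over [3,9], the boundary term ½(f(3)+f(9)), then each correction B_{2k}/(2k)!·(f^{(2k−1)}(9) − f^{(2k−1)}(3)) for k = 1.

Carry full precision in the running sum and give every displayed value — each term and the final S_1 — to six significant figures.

∫_3^9 x^2 dx evaluates to 234.000.
Boundary: ½(f(3) + f(9)) = ½(9.00000 + 81.0000) = 45.0000.
Running total after boundary: 279.000.
Correction k=1: B_{2}/2! · (f^{(1)}(9) − f^{(1)}(3)) = 1/12 · (18.0000 − 6.00000) = 1.00000.

S_1 ≈ 280.000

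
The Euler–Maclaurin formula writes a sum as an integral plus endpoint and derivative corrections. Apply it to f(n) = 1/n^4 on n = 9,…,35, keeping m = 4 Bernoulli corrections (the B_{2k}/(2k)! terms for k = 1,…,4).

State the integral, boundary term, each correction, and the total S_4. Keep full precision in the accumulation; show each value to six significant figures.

∫_9^35 1/x^4 dx evaluates to 0.000449473.
½[f(9) + f(35)] = ½[0.000152416 + 6.66389e-07] = 7.65411e-05.
So far: 0.000526014.
Correction k=1: B_{2}/2! · (f^{(1)}(35) − f^{(1)}(9)) = 1/12 · (-7.61587e-08 − (-6.77404e-05)) = 5.63868e-06.
After k=1: 0.000531653.
Correction k=2: B_{4}/4! · (f^{(3)}(35) − f^{(3)}(9)) = −1/720 · (-1.86511e-09 − (-2.50890e-05)) = -3.48433e-08.
After k=2: 0.000531618.
Correction k=3: B_{6}/6! · (f^{(5)}(35) − f^{(5)}(9)) = 1/30240 · (-8.52623e-11 − (-1.73455e-05)) = 5.73592e-10.
After k=3: 0.000531618.
Correction k=4: B_{8}/8! · (f^{(7)}(35) − f^{(7)}(9)) = −1/1209600 · (-6.26417e-12 − (-1.92728e-05)) = -1.59332e-11.

S_4 ≈ 0.000531618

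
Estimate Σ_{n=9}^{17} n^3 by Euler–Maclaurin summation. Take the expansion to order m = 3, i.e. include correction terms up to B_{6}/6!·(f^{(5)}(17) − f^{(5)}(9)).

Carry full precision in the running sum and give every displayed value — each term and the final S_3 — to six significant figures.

The integral term ∫_9^17 x^3 dx = 19240.0.
Boundary: ½(f(9) + f(17)) = ½(729.000 + 4913.00) = 2821.00.
Running total after boundary: 22061.0.
Correction k=1: B_{2}/2! · (f^{(1)}(17) − f^{(1)}(9)) = 1/12 · (867.000 − 243.000) = 52.0000.
Running total after k=1: 22113.0.
Correction k=2: B_{4}/4! · (f^{(3)}(17) − f^{(3)}(9)) = −1/720 · (6.00000 − 6.00000) = 0.00000.
Running total after k=2: 22113.0.
Correction k=3: B_{6}/6! · (f^{(5)}(17) − f^{(5)}(9)) = 1/30240 · (0.00000 − 0.00000) = 0.00000.

S_3 ≈ 22113.0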